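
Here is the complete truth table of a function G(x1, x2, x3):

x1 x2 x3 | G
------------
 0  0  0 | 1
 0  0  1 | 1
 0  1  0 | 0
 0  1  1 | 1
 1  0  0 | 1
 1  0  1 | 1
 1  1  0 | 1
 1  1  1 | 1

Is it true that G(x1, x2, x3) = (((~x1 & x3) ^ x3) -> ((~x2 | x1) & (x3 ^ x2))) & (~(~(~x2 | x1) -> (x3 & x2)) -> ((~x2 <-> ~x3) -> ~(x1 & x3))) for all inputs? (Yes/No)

Test each input against both G and the formula:
  x1=0, x2=0, x3=0: formula gives 1, G = 1 ✓
  x1=0, x2=0, x3=1: formula gives 1, G = 1 ✓
  x1=0, x2=1, x3=0: formula gives 1, but G = 0 ✗
Row (0,1,0) is a counterexample, so the formula is not equivalent to G.

No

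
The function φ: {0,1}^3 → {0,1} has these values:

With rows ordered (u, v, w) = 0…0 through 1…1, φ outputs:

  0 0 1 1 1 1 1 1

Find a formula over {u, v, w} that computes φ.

φ is 0 on only 2 rows — (0,0,0), (0,0,1). Writing each as a minterm (¬u·¬v·¬w, ¬u·¬v·w) and OR-ing them characterizes exactly where φ=0, so φ is the negation of that disjunction.

φ(u, v, w) = NOT (((NOT u AND NOT v) AND NOT w) OR ((NOT u AND NOT v) AND w))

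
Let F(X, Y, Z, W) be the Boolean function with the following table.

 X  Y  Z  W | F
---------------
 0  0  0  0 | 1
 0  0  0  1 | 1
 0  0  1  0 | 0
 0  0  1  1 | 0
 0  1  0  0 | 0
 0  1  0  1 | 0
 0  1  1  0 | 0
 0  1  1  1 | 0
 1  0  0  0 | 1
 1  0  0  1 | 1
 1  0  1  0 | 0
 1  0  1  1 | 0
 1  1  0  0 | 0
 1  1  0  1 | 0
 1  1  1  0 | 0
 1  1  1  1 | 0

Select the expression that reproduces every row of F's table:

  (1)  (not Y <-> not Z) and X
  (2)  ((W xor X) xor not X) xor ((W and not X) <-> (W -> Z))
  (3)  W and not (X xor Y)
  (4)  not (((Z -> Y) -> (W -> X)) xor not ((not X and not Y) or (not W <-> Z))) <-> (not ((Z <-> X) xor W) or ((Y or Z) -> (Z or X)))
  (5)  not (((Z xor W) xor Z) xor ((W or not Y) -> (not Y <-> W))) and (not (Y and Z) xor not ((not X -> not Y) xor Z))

(1): at (0,0,0,0) it gives 0, but F = 1 — eliminated.
(2): at (0,0,0,1) it gives 0, but F = 1 — eliminated.
(3): at (0,0,0,0) it gives 0, but F = 1 — eliminated.
(4): at (0,0,0,0) it gives 0, but F = 1 — eliminated.
Only (5) survives; checking it on all 16 rows confirms it matches F.

5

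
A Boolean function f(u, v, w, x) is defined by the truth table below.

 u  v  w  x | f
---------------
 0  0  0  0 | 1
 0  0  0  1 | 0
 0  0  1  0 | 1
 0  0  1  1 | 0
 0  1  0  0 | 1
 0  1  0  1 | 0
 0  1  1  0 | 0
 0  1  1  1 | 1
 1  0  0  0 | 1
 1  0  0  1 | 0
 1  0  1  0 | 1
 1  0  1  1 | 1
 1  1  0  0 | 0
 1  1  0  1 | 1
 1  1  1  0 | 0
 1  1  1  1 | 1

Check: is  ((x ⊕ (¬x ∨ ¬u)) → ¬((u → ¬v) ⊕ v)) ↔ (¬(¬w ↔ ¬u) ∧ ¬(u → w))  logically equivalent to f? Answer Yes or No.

No

Check the formula against f row by row:
  u=0, v=0, w=0, x=0: formula gives 1, f = 1 ✓
  u=0, v=0, w=0, x=1: formula gives 0, f = 0 ✓
  u=0, v=0, w=1, x=0: formula gives 1, f = 1 ✓
  u=0, v=0, w=1, x=1: formula gives 0, f = 0 ✓
  u=0, v=1, w=0, x=0: formula gives 0, but f = 1 ✗
Row (0,1,0,0) is a counterexample, so the formula is not equivalent to f.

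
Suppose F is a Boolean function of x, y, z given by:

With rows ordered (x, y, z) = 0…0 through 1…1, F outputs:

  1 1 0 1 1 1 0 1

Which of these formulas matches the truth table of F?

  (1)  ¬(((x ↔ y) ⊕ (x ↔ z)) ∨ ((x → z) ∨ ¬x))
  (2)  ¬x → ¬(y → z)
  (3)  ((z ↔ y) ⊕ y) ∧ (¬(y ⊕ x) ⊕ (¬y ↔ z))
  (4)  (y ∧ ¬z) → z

(1): at (0,0,0) it gives 0, but F = 1 — eliminated.
(2): at (0,0,0) it gives 0, but F = 1 — eliminated.
(3): at (0,0,1) it gives 0, but F = 1 — eliminated.
That leaves (4). Evaluating it on every row reproduces the table of F exactly.

4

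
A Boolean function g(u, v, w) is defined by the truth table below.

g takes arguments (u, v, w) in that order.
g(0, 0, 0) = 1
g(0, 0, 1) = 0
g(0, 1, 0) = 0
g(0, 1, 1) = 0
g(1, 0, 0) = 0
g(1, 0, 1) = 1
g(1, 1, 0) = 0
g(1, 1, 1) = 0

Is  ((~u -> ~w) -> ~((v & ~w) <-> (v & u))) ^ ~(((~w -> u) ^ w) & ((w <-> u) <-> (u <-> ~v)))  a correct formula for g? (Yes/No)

No

Evaluate ((~u -> ~w) -> ~((v & ~w) <-> (v & u))) ^ ~(((~w -> u) ^ w) & ((w <-> u) <-> (u <-> ~v))) on each row and compare to g:
  u=0, v=0, w=0: formula gives 1, g = 1 ✓
  u=0, v=0, w=1: formula gives 0, g = 0 ✓
  u=0, v=1, w=0: formula gives 0, g = 0 ✓
  u=0, v=1, w=1: formula gives 0, g = 0 ✓
  u=1, v=0, w=0: formula gives 1, but g = 0 ✗
Since they disagree at (1,0,0), the expression is not a correct formula for g.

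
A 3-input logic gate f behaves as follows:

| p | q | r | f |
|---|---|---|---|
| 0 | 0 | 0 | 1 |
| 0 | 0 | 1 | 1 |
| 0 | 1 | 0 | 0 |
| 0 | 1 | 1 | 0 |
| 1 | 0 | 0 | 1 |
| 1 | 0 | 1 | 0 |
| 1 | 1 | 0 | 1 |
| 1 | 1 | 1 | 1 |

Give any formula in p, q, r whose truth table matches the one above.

f(p, q, r) = ¬((((¬p ∧ q) ∧ ¬r) ∨ ((¬p ∧ q) ∧ r)) ∨ ((p ∧ ¬q) ∧ r))

There are just 3 zero rows: (0,1,0), (0,1,1), (1,0,1). Their minterms are ¬p·q·¬r, ¬p·q·r, p·¬q·r; the OR of those covers precisely the 0-outputs, and negating it yields f.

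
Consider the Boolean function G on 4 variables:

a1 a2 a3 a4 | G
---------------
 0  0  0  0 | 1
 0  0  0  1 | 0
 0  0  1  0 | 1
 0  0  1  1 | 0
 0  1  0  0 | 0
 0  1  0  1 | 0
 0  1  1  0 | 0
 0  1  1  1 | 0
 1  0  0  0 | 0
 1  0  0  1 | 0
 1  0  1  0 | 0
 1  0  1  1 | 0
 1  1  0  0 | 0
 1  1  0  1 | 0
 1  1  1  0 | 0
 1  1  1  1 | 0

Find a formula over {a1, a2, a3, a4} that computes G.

The 1-rows are (0,0,0,0), (0,0,1,0). Each contributes one minterm — ¬a1·¬a2·¬a3·¬a4; ¬a1·¬a2·a3·¬a4 — and their disjunction is a sum-of-products form of G.

G(a1, a2, a3, a4) = (((not a1 and not a2) and not a3) and not a4) or (((not a1 and not a2) and a3) and not a4)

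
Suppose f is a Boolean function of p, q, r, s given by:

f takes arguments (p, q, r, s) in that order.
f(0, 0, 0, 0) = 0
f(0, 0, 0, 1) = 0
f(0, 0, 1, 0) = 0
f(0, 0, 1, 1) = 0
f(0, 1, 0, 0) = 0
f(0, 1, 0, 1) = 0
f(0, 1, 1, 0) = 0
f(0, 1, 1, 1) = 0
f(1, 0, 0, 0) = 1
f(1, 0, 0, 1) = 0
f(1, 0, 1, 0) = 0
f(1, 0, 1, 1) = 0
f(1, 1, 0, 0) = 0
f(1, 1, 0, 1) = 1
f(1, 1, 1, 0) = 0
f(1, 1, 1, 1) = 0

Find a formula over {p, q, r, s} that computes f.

f(p, q, r, s) = (((p and not q) and not r) and not s) or (((p and q) and not r) and s)

The 1-rows are (1,0,0,0), (1,1,0,1). Each contributes one minterm — p·¬q·¬r·¬s; p·q·¬r·s — and their disjunction is a sum-of-products form of f.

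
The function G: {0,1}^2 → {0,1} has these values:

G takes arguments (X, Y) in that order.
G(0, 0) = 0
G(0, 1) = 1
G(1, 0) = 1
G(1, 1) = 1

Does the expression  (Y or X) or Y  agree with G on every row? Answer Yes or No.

Yes

Check the formula against G row by row:
  X=0, Y=0: formula gives 0, G = 0 ✓
  X=0, Y=1: formula gives 1, G = 1 ✓
  X=1, Y=0: formula gives 1, G = 1 ✓
  X=1, Y=1: formula gives 1, G = 1 ✓
All 4 rows match — the expression computes G exactly.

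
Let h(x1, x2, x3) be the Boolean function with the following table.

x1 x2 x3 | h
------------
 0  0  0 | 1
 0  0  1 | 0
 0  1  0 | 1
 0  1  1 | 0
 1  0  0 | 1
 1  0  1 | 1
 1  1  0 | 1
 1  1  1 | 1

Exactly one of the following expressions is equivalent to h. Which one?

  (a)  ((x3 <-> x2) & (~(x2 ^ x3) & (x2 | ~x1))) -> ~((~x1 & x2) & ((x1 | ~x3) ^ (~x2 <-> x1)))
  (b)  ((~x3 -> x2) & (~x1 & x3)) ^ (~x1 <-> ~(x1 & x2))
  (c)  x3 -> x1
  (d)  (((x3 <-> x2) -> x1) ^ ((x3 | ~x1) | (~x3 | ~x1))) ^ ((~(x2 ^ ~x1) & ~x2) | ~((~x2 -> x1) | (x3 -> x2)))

(a): at (0,0,1) it gives 1, but h = 0 — eliminated.
(b): at (1,0,0) it gives 0, but h = 1 — eliminated.
(d): at (0,0,1) it gives 1, but h = 0 — eliminated.
(c) is the remaining candidate, and it agrees with h on all 8 inputs.

c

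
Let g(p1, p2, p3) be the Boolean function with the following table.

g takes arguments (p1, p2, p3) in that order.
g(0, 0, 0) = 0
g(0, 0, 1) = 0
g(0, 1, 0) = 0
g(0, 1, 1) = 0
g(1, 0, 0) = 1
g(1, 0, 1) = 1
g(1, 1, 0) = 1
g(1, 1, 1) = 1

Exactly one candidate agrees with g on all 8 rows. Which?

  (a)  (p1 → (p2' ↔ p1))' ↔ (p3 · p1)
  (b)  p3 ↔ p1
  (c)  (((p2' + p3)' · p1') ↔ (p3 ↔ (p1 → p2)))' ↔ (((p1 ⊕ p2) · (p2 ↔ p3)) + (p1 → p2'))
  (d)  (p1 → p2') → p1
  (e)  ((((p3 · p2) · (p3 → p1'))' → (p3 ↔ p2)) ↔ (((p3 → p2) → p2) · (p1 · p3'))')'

(a) disagrees with g on (0,0,0) (formula → 1, table → 0); rule it out.
(b) disagrees with g on (0,0,0) (formula → 1, table → 0); rule it out.
(c) disagrees with g on (0,0,1) (formula → 1, table → 0); rule it out.
(e) disagrees with g on (0,0,1) (formula → 1, table → 0); rule it out.
(d) is the remaining candidate, and it agrees with g on all 8 inputs.

d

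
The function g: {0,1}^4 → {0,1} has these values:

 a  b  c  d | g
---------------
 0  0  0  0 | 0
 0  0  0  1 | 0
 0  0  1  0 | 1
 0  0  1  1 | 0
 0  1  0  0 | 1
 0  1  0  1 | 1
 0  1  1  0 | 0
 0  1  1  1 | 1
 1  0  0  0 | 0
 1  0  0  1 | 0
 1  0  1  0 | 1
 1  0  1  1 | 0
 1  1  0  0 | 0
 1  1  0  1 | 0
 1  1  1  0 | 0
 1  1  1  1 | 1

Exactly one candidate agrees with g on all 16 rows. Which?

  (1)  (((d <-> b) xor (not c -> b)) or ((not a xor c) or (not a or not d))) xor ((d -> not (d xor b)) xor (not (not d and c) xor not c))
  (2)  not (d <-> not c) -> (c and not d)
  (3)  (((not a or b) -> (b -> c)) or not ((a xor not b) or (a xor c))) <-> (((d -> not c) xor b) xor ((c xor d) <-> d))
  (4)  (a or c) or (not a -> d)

(1) disagrees with g on (0,0,0,1) (formula → 1, table → 0); rule it out.
(2) disagrees with g on (0,0,0,1) (formula → 1, table → 0); rule it out.
(4) disagrees with g on (0,0,0,1) (formula → 1, table → 0); rule it out.
(3) is the remaining candidate, and it agrees with g on all 16 inputs.

3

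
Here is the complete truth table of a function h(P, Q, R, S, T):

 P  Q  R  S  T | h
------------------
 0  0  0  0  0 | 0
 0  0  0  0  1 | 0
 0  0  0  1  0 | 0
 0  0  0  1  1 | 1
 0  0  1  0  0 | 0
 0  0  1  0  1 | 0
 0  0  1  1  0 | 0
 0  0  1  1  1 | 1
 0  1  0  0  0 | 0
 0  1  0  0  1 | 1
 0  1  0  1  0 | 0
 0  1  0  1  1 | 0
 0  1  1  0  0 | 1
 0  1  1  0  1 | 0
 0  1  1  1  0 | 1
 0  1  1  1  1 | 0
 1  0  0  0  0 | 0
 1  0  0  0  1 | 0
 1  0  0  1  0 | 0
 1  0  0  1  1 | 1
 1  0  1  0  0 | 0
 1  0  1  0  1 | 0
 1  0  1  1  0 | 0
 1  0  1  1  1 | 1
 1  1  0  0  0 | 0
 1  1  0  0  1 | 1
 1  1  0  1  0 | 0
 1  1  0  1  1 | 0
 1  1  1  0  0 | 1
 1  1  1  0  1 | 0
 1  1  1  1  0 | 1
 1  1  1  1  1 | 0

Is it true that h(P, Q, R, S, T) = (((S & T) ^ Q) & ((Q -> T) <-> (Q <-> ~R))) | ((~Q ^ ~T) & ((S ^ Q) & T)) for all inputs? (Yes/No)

Yes

Test each input against both h and the formula:
  P=0, Q=0, R=0, S=0, T=0: formula gives 0, h = 0 ✓
  P=0, Q=0, R=0, S=0, T=1: formula gives 0, h = 0 ✓
  P=0, Q=0, R=0, S=1, T=0: formula gives 0, h = 0 ✓
  P=0, Q=0, R=0, S=1, T=1: formula gives 1, h = 1 ✓
  … (the remaining 28 rows also agree.)
All 32 rows match — the expression computes h exactly.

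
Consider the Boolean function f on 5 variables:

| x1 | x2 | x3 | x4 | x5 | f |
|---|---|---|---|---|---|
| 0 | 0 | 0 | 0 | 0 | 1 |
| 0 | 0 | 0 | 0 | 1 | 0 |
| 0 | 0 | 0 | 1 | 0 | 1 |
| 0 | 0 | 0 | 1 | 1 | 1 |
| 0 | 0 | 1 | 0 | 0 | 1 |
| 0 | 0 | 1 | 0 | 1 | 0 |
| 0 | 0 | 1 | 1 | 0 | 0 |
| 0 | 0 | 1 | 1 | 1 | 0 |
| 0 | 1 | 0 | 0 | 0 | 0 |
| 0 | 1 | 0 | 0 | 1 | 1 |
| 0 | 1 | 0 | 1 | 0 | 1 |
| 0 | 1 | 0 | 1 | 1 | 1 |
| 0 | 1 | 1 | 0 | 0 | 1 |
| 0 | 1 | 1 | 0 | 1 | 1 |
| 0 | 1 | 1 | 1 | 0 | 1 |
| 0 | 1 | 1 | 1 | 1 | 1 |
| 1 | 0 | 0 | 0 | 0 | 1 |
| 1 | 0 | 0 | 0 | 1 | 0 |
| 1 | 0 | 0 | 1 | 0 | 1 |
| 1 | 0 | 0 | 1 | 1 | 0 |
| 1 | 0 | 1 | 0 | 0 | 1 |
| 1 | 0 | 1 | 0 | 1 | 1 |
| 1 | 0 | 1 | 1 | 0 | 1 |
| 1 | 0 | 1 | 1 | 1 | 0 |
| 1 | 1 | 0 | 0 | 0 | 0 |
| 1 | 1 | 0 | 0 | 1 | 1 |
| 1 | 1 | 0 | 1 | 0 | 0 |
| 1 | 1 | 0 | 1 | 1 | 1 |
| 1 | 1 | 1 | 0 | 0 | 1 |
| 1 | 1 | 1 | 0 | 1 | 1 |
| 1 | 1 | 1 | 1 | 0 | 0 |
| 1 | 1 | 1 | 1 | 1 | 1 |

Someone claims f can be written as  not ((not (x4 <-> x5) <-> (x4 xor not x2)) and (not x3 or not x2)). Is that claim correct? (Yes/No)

Check the formula against f row by row:
  x1=0, x2=0, x3=0, x4=0, x5=0: formula gives 1, f = 1 ✓
  x1=0, x2=0, x3=0, x4=0, x5=1: formula gives 0, f = 0 ✓
  x1=0, x2=0, x3=0, x4=1, x5=0: formula gives 1, f = 1 ✓
  x1=0, x2=0, x3=0, x4=1, x5=1: formula gives 0, but f = 1 ✗
Row (0,0,0,1,1) is a counterexample, so the formula is not equivalent to f.

No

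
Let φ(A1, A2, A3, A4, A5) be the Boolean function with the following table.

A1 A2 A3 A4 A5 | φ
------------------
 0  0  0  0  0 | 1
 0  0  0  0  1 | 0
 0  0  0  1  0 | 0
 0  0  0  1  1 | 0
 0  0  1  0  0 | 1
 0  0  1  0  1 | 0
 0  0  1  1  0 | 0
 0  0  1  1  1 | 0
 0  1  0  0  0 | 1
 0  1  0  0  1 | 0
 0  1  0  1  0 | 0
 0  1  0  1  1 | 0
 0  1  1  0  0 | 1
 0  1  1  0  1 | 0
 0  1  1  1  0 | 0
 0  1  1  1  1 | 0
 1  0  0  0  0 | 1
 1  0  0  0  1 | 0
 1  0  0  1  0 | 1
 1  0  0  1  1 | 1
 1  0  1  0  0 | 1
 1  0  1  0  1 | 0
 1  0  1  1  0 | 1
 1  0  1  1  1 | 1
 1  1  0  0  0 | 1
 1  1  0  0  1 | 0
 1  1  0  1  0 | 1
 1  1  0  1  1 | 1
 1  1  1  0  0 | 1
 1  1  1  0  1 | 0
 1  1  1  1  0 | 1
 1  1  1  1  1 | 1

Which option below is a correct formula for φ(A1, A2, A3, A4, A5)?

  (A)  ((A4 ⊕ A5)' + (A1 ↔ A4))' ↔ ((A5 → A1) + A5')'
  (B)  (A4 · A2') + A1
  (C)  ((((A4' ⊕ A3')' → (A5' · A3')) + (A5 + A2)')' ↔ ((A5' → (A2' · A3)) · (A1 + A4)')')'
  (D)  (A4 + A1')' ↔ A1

(B): at (0,0,0,0,0) it gives 0, but φ = 1 — eliminated.
(C): at (0,0,0,0,1) it gives 1, but φ = 0 — eliminated.
(D): at (0,0,0,0,1) it gives 1, but φ = 0 — eliminated.
(A) is the remaining candidate, and it agrees with φ on all 32 inputs.

A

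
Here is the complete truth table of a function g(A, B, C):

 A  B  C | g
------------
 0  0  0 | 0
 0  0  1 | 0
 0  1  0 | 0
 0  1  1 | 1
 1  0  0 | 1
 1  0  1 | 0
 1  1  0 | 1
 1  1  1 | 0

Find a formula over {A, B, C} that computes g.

g(A, B, C) = (((A' · B) · C) + ((A · B') · C')) + ((A · B) · C')

g=1 on 3 inputs: (0,1,1), (1,0,0), (1,1,0). Reading each as a conjunction of literals (¬A·B·C, A·¬B·¬C, A·B·¬C) and taking the OR gives the canonical DNF.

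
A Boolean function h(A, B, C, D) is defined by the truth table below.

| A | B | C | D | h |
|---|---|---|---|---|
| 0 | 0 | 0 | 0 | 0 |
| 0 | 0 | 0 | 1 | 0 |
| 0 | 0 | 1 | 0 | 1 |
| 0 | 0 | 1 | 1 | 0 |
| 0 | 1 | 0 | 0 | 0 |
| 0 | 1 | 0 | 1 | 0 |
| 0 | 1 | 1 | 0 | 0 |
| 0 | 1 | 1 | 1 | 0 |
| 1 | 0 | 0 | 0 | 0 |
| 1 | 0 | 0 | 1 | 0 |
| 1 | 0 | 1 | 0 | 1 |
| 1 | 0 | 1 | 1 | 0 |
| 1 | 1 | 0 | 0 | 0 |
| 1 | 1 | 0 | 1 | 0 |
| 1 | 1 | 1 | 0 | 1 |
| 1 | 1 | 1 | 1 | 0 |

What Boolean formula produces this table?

The 1-rows are (0,0,1,0), (1,0,1,0), (1,1,1,0). Each contributes one minterm — ¬A·¬B·C·¬D; A·¬B·C·¬D; A·B·C·¬D — and their disjunction is a sum-of-products form of h.

h(A, B, C, D) = ((((NOT A AND NOT B) AND C) AND NOT D) OR (((A AND NOT B) AND C) AND NOT D)) OR (((A AND B) AND C) AND NOT D)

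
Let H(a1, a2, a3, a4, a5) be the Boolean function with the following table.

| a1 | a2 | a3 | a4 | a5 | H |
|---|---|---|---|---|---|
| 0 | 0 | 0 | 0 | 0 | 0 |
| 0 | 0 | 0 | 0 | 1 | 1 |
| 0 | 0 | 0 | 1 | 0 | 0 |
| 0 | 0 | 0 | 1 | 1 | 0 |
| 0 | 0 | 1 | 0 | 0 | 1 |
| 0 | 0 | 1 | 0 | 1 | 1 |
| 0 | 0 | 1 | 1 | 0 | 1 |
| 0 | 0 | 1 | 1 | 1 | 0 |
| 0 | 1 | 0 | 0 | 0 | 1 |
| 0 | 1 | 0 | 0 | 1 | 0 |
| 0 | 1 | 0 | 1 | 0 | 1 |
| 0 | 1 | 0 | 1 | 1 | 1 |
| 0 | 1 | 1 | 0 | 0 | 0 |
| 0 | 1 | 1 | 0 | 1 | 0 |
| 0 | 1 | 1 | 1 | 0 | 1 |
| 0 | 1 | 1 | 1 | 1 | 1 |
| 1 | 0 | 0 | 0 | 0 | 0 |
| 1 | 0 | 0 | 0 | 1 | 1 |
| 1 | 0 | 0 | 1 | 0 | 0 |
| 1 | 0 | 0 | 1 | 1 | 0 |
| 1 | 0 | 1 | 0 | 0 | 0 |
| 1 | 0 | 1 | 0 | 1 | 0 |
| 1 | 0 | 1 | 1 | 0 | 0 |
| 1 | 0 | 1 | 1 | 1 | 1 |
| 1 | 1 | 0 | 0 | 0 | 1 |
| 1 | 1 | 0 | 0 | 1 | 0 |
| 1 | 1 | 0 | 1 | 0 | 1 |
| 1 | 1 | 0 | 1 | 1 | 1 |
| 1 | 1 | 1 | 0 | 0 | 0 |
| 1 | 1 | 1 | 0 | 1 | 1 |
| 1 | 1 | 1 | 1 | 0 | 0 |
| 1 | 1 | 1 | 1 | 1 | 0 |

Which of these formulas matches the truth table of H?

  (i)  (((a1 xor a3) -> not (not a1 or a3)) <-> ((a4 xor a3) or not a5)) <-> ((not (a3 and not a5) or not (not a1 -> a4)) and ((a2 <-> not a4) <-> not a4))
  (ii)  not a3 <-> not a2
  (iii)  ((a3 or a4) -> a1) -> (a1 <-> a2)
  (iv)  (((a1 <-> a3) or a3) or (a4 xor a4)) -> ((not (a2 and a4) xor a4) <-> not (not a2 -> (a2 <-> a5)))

i

(ii) disagrees with H on (0,0,0,0,0) (formula → 1, table → 0); rule it out.
(iii) disagrees with H on (0,0,0,0,0) (formula → 1, table → 0); rule it out.
(iv) disagrees with H on (0,0,0,1,0) (formula → 1, table → 0); rule it out.
(i) is the remaining candidate, and it agrees with H on all 32 inputs.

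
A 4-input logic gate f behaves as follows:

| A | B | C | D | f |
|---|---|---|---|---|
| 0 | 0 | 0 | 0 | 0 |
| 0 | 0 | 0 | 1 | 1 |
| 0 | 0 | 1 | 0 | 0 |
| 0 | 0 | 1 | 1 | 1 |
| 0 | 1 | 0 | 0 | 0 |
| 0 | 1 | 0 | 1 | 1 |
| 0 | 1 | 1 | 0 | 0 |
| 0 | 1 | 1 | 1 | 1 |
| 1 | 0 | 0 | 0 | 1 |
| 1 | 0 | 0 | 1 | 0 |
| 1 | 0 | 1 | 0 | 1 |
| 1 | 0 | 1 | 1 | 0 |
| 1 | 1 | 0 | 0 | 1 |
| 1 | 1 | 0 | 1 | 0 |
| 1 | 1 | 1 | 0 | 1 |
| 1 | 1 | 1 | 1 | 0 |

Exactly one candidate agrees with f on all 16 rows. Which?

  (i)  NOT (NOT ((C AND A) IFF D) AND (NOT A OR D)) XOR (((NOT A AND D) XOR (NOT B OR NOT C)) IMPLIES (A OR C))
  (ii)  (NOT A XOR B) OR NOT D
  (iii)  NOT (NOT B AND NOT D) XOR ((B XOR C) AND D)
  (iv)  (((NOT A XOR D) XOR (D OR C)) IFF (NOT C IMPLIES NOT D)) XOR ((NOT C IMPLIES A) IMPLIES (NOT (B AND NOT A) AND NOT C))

(i): at (0,0,0,0) it gives 1, but f = 0 — eliminated.
(ii): at (0,0,0,0) it gives 1, but f = 0 — eliminated.
(iii): at (0,0,1,1) it gives 0, but f = 1 — eliminated.
That leaves (iv). Evaluating it on every row reproduces the table of f exactly.

iv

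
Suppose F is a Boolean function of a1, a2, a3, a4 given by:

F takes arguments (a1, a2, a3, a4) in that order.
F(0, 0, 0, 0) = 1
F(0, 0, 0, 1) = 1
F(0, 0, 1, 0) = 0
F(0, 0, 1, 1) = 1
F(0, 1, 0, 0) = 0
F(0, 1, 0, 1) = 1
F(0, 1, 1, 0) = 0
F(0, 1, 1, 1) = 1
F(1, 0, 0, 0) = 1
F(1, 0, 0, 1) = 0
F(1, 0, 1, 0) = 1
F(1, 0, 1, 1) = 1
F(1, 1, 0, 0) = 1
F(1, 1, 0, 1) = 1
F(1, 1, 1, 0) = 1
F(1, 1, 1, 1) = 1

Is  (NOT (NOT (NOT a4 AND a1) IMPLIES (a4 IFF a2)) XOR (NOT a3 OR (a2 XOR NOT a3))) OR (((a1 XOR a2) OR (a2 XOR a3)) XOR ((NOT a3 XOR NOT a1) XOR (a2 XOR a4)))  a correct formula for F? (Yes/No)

No

Check the formula against F row by row:
  a1=0, a2=0, a3=0, a4=0: formula gives 1, F = 1 ✓
  a1=0, a2=0, a3=0, a4=1: formula gives 1, F = 1 ✓
  a1=0, a2=0, a3=1, a4=0: formula gives 0, F = 0 ✓
  a1=0, a2=0, a3=1, a4=1: formula gives 1, F = 1 ✓
  …
  a1=0, a2=1, a3=1, a4=0: formula gives 1, but F = 0 ✗
A single disagreement suffices: at (0,1,1,0) they differ, so the formula does not compute F.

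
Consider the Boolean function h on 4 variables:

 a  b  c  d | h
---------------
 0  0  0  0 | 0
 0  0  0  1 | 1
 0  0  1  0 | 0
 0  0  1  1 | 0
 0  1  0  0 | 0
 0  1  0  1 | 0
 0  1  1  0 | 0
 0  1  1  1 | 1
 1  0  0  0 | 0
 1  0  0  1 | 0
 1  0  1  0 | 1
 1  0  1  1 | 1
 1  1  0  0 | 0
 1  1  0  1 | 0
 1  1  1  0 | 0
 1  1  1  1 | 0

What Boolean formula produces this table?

Collect the rows where h=1 — (0,0,0,1), (0,1,1,1), (1,0,1,0), (1,0,1,1) — and write one minterm per row: ¬a·¬b·¬c·d, ¬a·b·c·d, a·¬b·c·¬d, a·¬b·c·d. Their union (logical OR) reproduces the table exactly.

h(a, b, c, d) = (((((not a and not b) and not c) and d) or (((not a and b) and c) and d)) or (((a and not b) and c) and not d)) or (((a and not b) and c) and d)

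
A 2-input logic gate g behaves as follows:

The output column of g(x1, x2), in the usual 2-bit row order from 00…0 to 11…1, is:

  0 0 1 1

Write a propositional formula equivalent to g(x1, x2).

g(x1, x2) = x1

The output simply equals x1.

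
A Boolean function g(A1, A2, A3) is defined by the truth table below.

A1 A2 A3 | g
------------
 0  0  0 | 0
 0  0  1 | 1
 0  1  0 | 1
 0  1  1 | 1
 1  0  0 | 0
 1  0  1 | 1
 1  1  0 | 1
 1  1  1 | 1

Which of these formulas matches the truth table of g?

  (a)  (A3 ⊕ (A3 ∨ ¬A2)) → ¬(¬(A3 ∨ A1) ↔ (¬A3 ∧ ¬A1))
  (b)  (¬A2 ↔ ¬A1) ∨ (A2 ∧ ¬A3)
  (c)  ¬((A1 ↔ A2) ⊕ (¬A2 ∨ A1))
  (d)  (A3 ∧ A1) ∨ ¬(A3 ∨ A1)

a

(b) disagrees with g on (0,0,0) (formula → 1, table → 0); rule it out.
(c) disagrees with g on (0,0,0) (formula → 1, table → 0); rule it out.
(d) disagrees with g on (0,0,0) (formula → 1, table → 0); rule it out.
Only (a) survives; checking it on all 8 rows confirms it matches g.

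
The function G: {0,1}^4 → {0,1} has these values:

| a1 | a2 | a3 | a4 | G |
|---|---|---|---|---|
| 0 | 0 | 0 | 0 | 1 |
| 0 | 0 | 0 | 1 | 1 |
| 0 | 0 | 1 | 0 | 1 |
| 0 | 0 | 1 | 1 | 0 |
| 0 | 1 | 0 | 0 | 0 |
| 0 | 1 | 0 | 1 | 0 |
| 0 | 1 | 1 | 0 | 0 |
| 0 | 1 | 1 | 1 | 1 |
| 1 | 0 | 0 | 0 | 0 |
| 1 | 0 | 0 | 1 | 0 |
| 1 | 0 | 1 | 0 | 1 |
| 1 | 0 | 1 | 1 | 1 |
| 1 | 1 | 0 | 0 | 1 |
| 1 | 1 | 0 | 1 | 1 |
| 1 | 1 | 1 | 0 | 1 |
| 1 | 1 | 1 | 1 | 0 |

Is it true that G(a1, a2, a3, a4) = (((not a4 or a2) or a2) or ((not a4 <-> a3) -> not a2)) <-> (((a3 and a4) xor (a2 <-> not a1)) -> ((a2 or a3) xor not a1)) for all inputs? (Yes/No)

No

Check the formula against G row by row:
  a1=0, a2=0, a3=0, a4=0: formula gives 1, G = 1 ✓
  a1=0, a2=0, a3=0, a4=1: formula gives 1, G = 1 ✓
  a1=0, a2=0, a3=1, a4=0: formula gives 1, G = 1 ✓
  a1=0, a2=0, a3=1, a4=1: formula gives 0, G = 0 ✓
  …
  a1=1, a2=1, a3=1, a4=1: formula gives 1, but G = 0 ✗
A single disagreement suffices: at (1,1,1,1) they differ, so the formula does not compute G.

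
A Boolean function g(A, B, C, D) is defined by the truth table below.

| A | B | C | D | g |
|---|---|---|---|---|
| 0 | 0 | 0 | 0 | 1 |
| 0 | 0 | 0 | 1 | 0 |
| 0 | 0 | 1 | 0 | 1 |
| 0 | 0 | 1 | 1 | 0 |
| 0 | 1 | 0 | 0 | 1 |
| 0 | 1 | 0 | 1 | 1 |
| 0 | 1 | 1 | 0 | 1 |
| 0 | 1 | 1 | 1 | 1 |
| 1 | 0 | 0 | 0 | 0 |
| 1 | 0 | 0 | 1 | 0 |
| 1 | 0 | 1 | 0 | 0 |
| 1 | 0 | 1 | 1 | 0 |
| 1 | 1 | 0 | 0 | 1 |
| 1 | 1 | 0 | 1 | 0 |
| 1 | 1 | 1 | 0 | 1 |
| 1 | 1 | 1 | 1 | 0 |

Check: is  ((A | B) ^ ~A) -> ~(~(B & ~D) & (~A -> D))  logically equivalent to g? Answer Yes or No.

Yes

Evaluate ((A | B) ^ ~A) -> ~(~(B & ~D) & (~A -> D)) on each row and compare to g:
  A=0, B=0, C=0, D=0: formula gives 1, g = 1 ✓
  A=0, B=0, C=0, D=1: formula gives 0, g = 0 ✓
  A=0, B=0, C=1, D=0: formula gives 1, g = 1 ✓
  A=0, B=0, C=1, D=1: formula gives 0, g = 0 ✓
  …and likewise for the remaining 12 rows.
All 16 rows match — the expression computes g exactly.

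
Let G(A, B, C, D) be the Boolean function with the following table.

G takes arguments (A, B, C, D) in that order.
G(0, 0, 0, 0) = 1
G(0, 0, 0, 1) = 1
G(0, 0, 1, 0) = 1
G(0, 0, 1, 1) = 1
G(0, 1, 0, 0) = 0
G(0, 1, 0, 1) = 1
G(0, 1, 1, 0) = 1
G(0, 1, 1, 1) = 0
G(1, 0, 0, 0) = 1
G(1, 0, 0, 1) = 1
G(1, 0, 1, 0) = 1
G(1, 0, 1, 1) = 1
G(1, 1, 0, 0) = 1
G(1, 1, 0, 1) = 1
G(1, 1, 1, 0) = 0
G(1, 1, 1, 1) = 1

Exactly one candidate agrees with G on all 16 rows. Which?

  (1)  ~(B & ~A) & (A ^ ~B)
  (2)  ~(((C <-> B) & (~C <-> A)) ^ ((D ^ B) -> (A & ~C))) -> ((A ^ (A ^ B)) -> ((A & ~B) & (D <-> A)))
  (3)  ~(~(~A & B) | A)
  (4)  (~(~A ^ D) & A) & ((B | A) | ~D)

2

(1) fails at (0,1,0,1): the formula yields 0, G is 1.
(3) fails at (0,0,0,0): the formula yields 0, G is 1.
(4) fails at (0,0,0,0): the formula yields 0, G is 1.
That leaves (2). Evaluating it on every row reproduces the table of G exactly.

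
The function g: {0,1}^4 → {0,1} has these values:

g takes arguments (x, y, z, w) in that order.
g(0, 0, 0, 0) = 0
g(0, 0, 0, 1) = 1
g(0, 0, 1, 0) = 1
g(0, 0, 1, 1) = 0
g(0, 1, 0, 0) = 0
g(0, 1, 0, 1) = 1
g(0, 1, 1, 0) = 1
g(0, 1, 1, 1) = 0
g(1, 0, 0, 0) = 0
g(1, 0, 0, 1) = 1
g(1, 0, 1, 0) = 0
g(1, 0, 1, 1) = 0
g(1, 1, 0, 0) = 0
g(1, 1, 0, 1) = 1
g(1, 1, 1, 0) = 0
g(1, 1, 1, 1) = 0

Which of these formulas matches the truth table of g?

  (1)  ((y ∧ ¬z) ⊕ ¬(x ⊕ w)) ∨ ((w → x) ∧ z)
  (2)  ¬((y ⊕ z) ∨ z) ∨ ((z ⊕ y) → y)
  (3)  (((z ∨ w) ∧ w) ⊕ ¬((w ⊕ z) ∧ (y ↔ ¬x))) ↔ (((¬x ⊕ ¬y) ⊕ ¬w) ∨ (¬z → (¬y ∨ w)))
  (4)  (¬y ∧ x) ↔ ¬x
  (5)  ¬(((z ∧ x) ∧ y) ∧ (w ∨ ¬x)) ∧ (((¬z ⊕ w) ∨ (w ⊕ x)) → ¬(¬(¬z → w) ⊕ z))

(1) disagrees with g on (0,0,0,0) (formula → 1, table → 0); rule it out.
(2) disagrees with g on (0,0,0,0) (formula → 1, table → 0); rule it out.
(3) disagrees with g on (0,0,0,0) (formula → 1, table → 0); rule it out.
(4) disagrees with g on (0,0,0,1) (formula → 0, table → 1); rule it out.
(5) is the remaining candidate, and it agrees with g on all 16 inputs.

5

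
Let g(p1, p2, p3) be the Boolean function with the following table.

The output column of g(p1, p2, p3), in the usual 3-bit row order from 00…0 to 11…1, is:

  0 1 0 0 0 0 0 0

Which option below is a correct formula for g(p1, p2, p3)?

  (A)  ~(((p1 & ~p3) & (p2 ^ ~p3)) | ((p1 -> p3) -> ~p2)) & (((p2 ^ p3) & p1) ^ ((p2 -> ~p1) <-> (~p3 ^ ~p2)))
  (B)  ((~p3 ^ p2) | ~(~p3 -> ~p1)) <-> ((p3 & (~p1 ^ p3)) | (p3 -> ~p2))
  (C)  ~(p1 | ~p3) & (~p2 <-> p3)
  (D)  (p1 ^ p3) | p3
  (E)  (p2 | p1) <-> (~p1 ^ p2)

C

(A) disagrees with g on (0,0,1) (formula → 0, table → 1); rule it out.
(B) disagrees with g on (0,0,0) (formula → 1, table → 0); rule it out.
(D) disagrees with g on (0,1,1) (formula → 1, table → 0); rule it out.
(E) disagrees with g on (0,0,1) (formula → 0, table → 1); rule it out.
Only (C) survives; checking it on all 8 rows confirms it matches g.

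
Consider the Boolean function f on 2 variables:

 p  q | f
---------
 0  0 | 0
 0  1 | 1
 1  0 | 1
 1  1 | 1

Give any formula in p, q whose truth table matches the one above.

f is 0 on exactly one input, (0,0), whose minterm is ¬p·¬q. So f is the negation of that single conjunction.

f(p, q) = NOT (NOT p AND NOT q)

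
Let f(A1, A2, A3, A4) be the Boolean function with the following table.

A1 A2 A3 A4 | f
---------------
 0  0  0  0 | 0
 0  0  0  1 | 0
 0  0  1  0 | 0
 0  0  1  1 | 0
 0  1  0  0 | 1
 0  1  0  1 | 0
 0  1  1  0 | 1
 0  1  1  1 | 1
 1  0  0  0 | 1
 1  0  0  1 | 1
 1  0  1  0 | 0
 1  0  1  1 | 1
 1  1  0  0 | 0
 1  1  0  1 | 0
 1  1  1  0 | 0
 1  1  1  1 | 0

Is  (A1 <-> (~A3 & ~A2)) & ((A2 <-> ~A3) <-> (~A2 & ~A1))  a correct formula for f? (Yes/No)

Evaluate (A1 <-> (~A3 & ~A2)) & ((A2 <-> ~A3) <-> (~A2 & ~A1)) on each row and compare to f:
  A1=0, A2=0, A3=0, A4=0: formula gives 0, f = 0 ✓
  A1=0, A2=0, A3=0, A4=1: formula gives 0, f = 0 ✓
  A1=0, A2=0, A3=1, A4=0: formula gives 1, but f = 0 ✗
A single disagreement suffices: at (0,0,1,0) they differ, so the formula does not compute f.

No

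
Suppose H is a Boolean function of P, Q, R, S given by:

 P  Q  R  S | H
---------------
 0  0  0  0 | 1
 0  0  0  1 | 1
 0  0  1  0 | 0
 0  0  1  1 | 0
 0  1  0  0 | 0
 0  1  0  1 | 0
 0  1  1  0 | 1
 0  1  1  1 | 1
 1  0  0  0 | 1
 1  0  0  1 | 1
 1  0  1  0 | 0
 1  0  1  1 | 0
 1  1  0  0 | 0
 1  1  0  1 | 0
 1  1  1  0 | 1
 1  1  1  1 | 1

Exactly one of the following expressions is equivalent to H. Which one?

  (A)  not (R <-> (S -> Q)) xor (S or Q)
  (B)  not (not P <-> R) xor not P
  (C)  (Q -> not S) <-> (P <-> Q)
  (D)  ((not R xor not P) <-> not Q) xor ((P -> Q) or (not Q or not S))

A

(B) fails at (0,0,0,0): the formula yields 0, H is 1.
(C) fails at (0,0,1,0): the formula yields 1, H is 0.
(D) fails at (1,0,0,0): the formula yields 0, H is 1.
(A) is the remaining candidate, and it agrees with H on all 16 inputs.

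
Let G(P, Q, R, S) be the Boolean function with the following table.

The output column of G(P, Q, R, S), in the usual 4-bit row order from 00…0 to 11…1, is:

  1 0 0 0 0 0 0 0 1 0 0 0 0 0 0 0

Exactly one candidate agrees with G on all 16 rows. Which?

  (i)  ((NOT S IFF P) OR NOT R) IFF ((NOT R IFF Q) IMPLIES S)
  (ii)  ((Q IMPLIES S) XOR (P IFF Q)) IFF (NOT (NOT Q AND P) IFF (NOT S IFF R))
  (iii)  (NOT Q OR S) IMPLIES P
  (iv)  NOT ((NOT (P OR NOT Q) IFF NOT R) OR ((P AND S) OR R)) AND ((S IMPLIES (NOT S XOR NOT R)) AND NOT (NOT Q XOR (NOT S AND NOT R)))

iv

(i) disagrees with G on (0,0,0,1) (formula → 1, table → 0); rule it out.
(ii) disagrees with G on (0,0,1,1) (formula → 1, table → 0); rule it out.
(iii) disagrees with G on (0,0,0,0) (formula → 0, table → 1); rule it out.
(iv) is the remaining candidate, and it agrees with G on all 16 inputs.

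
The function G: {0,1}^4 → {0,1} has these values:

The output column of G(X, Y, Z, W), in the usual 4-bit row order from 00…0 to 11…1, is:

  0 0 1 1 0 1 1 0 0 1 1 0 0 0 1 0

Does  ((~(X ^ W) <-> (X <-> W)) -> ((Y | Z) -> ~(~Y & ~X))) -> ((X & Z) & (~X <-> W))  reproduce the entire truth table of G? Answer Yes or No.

Check the formula against G row by row:
  X=0, Y=0, Z=0, W=0: formula gives 0, G = 0 ✓
  X=0, Y=0, Z=0, W=1: formula gives 0, G = 0 ✓
  X=0, Y=0, Z=1, W=0: formula gives 1, G = 1 ✓
  X=0, Y=0, Z=1, W=1: formula gives 1, G = 1 ✓
  …
  X=0, Y=1, Z=0, W=1: formula gives 0, but G = 1 ✗
Since they disagree at (0,1,0,1), the expression is not a correct formula for G.

No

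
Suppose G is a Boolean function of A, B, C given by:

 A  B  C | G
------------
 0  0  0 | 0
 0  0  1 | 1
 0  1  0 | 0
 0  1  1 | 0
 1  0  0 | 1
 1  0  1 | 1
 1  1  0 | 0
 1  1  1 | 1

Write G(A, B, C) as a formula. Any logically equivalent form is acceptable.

G=1 on 4 inputs: (0,0,1), (1,0,0), (1,0,1), (1,1,1). Reading each as a conjunction of literals (¬A·¬B·C, A·¬B·¬C, A·¬B·C, A·B·C) and taking the OR gives the canonical DNF.

G(A, B, C) = ((((~A & ~B) & C) | ((A & ~B) & ~C)) | ((A & ~B) & C)) | ((A & B) & C)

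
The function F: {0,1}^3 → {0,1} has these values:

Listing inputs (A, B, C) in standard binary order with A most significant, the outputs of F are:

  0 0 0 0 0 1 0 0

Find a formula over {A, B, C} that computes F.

F is 1 on exactly one input, (1,0,1), whose minterm is A·¬B·C. So F is just that conjunction.

F(A, B, C) = (A AND NOT B) AND C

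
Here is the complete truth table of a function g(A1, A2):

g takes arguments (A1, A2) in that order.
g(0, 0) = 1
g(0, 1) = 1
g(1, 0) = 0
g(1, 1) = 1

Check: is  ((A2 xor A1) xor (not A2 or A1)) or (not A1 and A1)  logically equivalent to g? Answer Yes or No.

Test each input against both g and the formula:
  A1=0, A2=0: formula gives 1, g = 1 ✓
  A1=0, A2=1: formula gives 1, g = 1 ✓
  A1=1, A2=0: formula gives 0, g = 0 ✓
  A1=1, A2=1: formula gives 1, g = 1 ✓
No disagreement on any input; they are logically equivalent.

Yes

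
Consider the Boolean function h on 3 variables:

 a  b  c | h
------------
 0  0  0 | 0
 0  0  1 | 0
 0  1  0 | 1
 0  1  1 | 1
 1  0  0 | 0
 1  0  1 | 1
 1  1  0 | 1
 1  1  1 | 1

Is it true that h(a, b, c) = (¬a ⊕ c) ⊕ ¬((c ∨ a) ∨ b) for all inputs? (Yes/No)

Test each input against both h and the formula:
  a=0, b=0, c=0: formula gives 0, h = 0 ✓
  a=0, b=0, c=1: formula gives 0, h = 0 ✓
  a=0, b=1, c=0: formula gives 1, h = 1 ✓
  a=0, b=1, c=1: formula gives 0, but h = 1 ✗
A single disagreement suffices: at (0,1,1) they differ, so the formula does not compute h.

No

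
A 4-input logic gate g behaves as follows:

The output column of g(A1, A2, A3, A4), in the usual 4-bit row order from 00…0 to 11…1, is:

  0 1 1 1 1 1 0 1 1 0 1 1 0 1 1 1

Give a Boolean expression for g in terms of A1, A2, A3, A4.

There are just 4 zero rows: (0,0,0,0), (0,1,1,0), (1,0,0,1), (1,1,0,0). Their minterms are ¬A1·¬A2·¬A3·¬A4, ¬A1·A2·A3·¬A4, A1·¬A2·¬A3·A4, A1·A2·¬A3·¬A4; the OR of those covers precisely the 0-outputs, and negating it yields g.

g(A1, A2, A3, A4) = NOT ((((((NOT A1 AND NOT A2) AND NOT A3) AND NOT A4) OR (((NOT A1 AND A2) AND A3) AND NOT A4)) OR (((A1 AND NOT A2) AND NOT A3) AND A4)) OR (((A1 AND A2) AND NOT A3) AND NOT A4))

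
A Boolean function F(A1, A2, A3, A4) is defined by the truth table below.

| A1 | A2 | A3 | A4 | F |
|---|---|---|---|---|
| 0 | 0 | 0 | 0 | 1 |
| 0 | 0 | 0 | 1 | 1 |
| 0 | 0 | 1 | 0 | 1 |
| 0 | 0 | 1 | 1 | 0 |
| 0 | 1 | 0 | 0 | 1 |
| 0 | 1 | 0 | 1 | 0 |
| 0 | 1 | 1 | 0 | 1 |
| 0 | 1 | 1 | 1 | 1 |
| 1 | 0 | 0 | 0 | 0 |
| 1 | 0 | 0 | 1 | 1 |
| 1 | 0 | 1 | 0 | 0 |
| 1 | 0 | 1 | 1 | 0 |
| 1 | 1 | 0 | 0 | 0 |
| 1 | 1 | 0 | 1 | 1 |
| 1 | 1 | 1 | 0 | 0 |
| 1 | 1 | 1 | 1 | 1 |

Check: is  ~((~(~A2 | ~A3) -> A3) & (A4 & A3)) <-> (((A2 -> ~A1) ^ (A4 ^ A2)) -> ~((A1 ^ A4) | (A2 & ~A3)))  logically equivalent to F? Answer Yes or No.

Check the formula against F row by row:
  A1=0, A2=0, A3=0, A4=0: formula gives 1, F = 1 ✓
  A1=0, A2=0, A3=0, A4=1: formula gives 1, F = 1 ✓
  A1=0, A2=0, A3=1, A4=0: formula gives 1, F = 1 ✓
  A1=0, A2=0, A3=1, A4=1: formula gives 0, F = 0 ✓
  …
  A1=1, A2=1, A3=1, A4=1: formula gives 0, but F = 1 ✗
Since they disagree at (1,1,1,1), the expression is not a correct formula for F.

No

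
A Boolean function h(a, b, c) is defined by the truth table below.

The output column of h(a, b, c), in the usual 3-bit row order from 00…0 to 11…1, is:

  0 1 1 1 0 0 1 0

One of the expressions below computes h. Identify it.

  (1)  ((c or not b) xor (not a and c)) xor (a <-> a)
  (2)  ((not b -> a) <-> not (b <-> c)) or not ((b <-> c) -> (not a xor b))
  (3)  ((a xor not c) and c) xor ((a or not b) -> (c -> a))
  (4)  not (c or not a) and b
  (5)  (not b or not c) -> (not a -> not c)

(2) disagrees with h on (0,0,0) (formula → 1, table → 0); rule it out.
(3) disagrees with h on (0,0,0) (formula → 1, table → 0); rule it out.
(4) disagrees with h on (0,0,1) (formula → 0, table → 1); rule it out.
(5) disagrees with h on (0,0,0) (formula → 1, table → 0); rule it out.
That leaves (1). Evaluating it on every row reproduces the table of h exactly.

1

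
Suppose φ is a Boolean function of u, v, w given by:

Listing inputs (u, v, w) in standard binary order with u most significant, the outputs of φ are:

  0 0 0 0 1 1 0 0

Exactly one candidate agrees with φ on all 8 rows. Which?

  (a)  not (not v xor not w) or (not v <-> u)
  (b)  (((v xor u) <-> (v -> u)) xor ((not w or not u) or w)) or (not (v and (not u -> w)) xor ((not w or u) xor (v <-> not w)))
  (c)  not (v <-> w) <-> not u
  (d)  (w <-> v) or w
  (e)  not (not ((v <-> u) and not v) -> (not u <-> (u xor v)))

(a) fails at (0,0,0): the formula yields 1, φ is 0.
(b) fails at (0,0,0): the formula yields 1, φ is 0.
(c) fails at (0,0,1): the formula yields 1, φ is 0.
(d) fails at (0,0,0): the formula yields 1, φ is 0.
(e) is the remaining candidate, and it agrees with φ on all 8 inputs.

e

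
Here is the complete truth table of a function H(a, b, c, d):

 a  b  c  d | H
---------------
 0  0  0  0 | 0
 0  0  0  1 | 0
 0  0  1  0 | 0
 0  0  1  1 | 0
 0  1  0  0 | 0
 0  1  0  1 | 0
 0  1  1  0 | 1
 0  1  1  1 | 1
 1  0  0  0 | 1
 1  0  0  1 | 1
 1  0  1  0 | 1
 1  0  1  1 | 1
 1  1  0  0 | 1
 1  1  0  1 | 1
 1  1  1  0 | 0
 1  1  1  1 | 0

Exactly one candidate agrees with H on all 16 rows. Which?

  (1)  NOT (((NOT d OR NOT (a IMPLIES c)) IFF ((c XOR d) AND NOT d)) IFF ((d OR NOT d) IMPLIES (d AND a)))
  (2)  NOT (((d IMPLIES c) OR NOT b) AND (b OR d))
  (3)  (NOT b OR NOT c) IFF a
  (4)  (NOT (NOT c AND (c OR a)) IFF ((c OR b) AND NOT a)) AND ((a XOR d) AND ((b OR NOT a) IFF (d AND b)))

3

(1) fails at (0,0,0,1): the formula yields 1, H is 0.
(2) fails at (0,0,0,0): the formula yields 1, H is 0.
(4) fails at (0,1,0,1): the formula yields 1, H is 0.
(3) is the remaining candidate, and it agrees with H on all 16 inputs.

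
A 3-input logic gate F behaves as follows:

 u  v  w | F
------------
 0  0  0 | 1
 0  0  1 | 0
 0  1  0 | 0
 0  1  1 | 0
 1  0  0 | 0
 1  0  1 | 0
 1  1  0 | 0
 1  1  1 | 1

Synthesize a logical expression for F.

F(u, v, w) = ((¬u ∧ ¬v) ∧ ¬w) ∨ ((u ∧ v) ∧ w)

F=1 on 2 inputs: (0,0,0), (1,1,1). Reading each as a conjunction of literals (¬u·¬v·¬w, u·v·w) and taking the OR gives the canonical DNF.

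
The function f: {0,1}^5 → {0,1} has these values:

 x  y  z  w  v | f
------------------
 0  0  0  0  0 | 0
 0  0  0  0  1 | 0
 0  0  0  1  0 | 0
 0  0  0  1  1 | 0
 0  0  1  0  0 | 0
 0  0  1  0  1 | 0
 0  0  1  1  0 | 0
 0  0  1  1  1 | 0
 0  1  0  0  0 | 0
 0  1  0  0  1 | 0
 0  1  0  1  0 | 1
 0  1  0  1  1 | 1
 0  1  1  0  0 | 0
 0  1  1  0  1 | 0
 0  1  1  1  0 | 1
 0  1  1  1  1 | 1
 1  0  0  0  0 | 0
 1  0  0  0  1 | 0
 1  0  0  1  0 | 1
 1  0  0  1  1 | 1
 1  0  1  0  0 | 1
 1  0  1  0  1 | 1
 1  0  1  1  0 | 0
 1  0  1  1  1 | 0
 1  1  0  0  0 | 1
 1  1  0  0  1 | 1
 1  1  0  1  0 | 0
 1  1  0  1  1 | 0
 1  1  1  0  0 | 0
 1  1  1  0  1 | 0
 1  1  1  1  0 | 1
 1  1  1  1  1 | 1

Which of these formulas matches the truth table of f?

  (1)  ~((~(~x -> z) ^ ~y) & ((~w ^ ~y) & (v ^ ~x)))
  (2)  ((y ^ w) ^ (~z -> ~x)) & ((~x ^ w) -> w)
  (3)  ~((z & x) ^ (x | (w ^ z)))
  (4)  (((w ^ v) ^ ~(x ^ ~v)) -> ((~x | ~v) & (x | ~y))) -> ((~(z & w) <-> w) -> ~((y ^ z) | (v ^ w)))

(1) disagrees with f on (0,0,0,0,0) (formula → 1, table → 0); rule it out.
(3) disagrees with f on (0,0,0,0,0) (formula → 1, table → 0); rule it out.
(4) disagrees with f on (0,0,0,0,0) (formula → 1, table → 0); rule it out.
That leaves (2). Evaluating it on every row reproduces the table of f exactly.

2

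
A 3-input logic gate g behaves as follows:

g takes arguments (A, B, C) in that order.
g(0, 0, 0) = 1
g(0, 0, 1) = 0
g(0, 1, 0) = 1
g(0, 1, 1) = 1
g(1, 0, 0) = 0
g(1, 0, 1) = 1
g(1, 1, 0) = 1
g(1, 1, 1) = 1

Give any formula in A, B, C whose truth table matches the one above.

g(A, B, C) = not (((not A and not B) and C) or ((A and not B) and not C))

g is 0 on only 2 rows — (0,0,1), (1,0,0). Writing each as a minterm (¬A·¬B·C, A·¬B·¬C) and OR-ing them characterizes exactly where g=0, so g is the negation of that disjunction.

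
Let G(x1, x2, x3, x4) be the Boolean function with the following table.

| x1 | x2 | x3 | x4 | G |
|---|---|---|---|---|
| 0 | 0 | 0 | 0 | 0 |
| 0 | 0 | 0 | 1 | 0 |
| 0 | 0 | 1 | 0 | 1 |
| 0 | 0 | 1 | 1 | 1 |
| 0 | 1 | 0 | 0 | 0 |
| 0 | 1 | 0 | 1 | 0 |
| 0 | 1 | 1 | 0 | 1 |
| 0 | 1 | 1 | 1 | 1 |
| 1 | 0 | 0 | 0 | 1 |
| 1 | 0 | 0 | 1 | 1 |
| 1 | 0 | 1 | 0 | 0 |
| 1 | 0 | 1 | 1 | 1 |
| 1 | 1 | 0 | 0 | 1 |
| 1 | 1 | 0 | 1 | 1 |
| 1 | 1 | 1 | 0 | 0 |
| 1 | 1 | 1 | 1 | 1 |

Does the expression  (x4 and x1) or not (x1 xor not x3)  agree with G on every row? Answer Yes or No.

Evaluate (x4 and x1) or not (x1 xor not x3) on each row and compare to G:
  x1=0, x2=0, x3=0, x4=0: formula gives 0, G = 0 ✓
  x1=0, x2=0, x3=0, x4=1: formula gives 0, G = 0 ✓
  x1=0, x2=0, x3=1, x4=0: formula gives 1, G = 1 ✓
  x1=0, x2=0, x3=1, x4=1: formula gives 1, G = 1 ✓
  … (the remaining 12 rows also agree.)
All 16 rows match — the expression computes G exactly.

Yes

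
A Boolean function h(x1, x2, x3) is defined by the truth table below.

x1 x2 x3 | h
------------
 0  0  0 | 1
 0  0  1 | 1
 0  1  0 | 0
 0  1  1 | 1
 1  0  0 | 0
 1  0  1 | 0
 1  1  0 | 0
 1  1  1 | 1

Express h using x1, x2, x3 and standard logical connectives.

h(x1, x2, x3) = ((((~x1 & ~x2) & ~x3) | ((~x1 & ~x2) & x3)) | ((~x1 & x2) & x3)) | ((x1 & x2) & x3)

h=1 on 4 inputs: (0,0,0), (0,0,1), (0,1,1), (1,1,1). Reading each as a conjunction of literals (¬x1·¬x2·¬x3, ¬x1·¬x2·x3, ¬x1·x2·x3, x1·x2·x3) and taking the OR gives the canonical DNF.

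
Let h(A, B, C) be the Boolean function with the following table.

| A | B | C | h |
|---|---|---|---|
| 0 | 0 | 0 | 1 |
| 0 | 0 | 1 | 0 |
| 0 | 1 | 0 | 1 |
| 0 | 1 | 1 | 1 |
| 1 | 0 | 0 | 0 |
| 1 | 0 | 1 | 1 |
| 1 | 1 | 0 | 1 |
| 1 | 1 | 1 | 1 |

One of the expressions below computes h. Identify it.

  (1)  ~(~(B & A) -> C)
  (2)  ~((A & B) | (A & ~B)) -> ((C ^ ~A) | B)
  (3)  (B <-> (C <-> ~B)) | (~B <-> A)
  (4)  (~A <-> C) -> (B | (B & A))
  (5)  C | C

(1) disagrees with h on (0,1,1) (formula → 0, table → 1); rule it out.
(2) disagrees with h on (1,0,0) (formula → 1, table → 0); rule it out.
(3) disagrees with h on (1,0,0) (formula → 1, table → 0); rule it out.
(5) disagrees with h on (0,0,0) (formula → 0, table → 1); rule it out.
Only (4) survives; checking it on all 8 rows confirms it matches h.

4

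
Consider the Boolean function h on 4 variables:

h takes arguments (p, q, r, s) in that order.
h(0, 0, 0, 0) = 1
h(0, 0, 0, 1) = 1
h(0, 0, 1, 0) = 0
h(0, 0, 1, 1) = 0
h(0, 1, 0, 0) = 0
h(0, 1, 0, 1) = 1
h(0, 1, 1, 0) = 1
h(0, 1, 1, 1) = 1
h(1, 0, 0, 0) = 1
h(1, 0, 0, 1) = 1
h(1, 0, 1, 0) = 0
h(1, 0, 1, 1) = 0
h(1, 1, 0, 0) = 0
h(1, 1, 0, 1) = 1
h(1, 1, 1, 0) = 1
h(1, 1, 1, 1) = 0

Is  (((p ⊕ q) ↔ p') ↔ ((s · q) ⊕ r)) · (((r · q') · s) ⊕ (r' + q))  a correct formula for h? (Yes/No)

Check the formula against h row by row:
  p=0, q=0, r=0, s=0: formula gives 1, h = 1 ✓
  p=0, q=0, r=0, s=1: formula gives 1, h = 1 ✓
  p=0, q=0, r=1, s=0: formula gives 0, h = 0 ✓
  p=0, q=0, r=1, s=1: formula gives 0, h = 0 ✓
  …
  p=0, q=1, r=1, s=1: formula gives 0, but h = 1 ✗
Since they disagree at (0,1,1,1), the expression is not a correct formula for h.

No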